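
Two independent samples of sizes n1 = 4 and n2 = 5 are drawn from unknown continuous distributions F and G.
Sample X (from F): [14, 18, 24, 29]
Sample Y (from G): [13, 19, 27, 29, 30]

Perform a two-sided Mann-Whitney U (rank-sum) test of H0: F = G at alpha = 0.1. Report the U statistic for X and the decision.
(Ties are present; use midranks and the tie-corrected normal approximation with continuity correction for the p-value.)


Step 1: Combine and sort all 9 observations; assign midranks.
sorted (value, group): (13,Y), (14,X), (18,X), (19,Y), (24,X), (27,Y), (29,X), (29,Y), (30,Y)
ranks: 13->1, 14->2, 18->3, 19->4, 24->5, 27->6, 29->7.5, 29->7.5, 30->9
Step 2: Rank sum for X: R1 = 2 + 3 + 5 + 7.5 = 17.5.
Step 3: U_X = R1 - n1(n1+1)/2 = 17.5 - 4*5/2 = 17.5 - 10 = 7.5.
       U_Y = n1*n2 - U_X = 20 - 7.5 = 12.5.
Step 4: Ties are present, so use the tie-corrected normal approximation (with continuity correction) for the p-value.
Step 5: p-value = 0.622753; compare to alpha = 0.1. fail to reject H0.

U_X = 7.5, p = 0.622753, fail to reject H0 at alpha = 0.1.


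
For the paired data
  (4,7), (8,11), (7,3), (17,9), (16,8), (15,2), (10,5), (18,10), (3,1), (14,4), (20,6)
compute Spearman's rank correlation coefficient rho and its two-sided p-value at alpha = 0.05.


Step 1: Rank x and y separately (midranks; no ties here).
rank(x): 4->2, 8->4, 7->3, 17->9, 16->8, 15->7, 10->5, 18->10, 3->1, 14->6, 20->11
rank(y): 7->7, 11->11, 3->3, 9->9, 8->8, 2->2, 5->5, 10->10, 1->1, 4->4, 6->6
Step 2: d_i = R_x(i) - R_y(i); compute d_i^2.
  (2-7)^2=25, (4-11)^2=49, (3-3)^2=0, (9-9)^2=0, (8-8)^2=0, (7-2)^2=25, (5-5)^2=0, (10-10)^2=0, (1-1)^2=0, (6-4)^2=4, (11-6)^2=25
sum(d^2) = 128.
Step 3: rho = 1 - 6*128 / (11*(11^2 - 1)) = 1 - 768/1320 = 0.418182.
Step 4: Under H0, t = rho * sqrt((n-2)/(1-rho^2)) = 1.3811 ~ t(9).
Step 5: Two-sided p-value from the t-distribution with 9 df = 0.200570.
Step 6: alpha = 0.05. fail to reject H0.

rho = 0.4182, p = 0.200570, fail to reject H0 at alpha = 0.05.


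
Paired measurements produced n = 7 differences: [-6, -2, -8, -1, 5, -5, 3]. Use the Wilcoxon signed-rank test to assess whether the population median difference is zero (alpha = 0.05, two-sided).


Step 1: Drop any zero differences (none here) and take |d_i|.
|d| = [6, 2, 8, 1, 5, 5, 3]
Step 2: Midrank |d_i| (ties get averaged ranks).
ranks: |6|->6, |2|->2, |8|->7, |1|->1, |5|->4.5, |5|->4.5, |3|->3
Step 3: Attach original signs; sum ranks with positive sign and with negative sign.
W+ = 4.5 + 3 = 7.5
W- = 6 + 2 + 7 + 1 + 4.5 = 20.5
(Check: W+ + W- = 28 should equal n(n+1)/2 = 28.)
Step 4: Test statistic W = min(W+, W-) = 7.5.
Step 5: Ties in |d|, so use the tie-corrected normal approximation.
        E[W] = n(n+1)/4 = 7*8/4 = 14.
        Tie groups: |d|=5 (t=2); sum(t^3 - t) = 6.
        Var[W] = n(n+1)(2n+1)/24 - sum(t^3-t)/48 = 840/24 - 6/48 = 34.875.
        z = (W - E[W]) / sqrt(Var[W]) = (7.5 - 14) / 5.9055 = -1.1007.
        Two-sided p = 2*Phi(z) = 0.271041.
Step 6: alpha = 0.05. fail to reject H0.

W+ = 7.5, W- = 20.5, W = min = 7.5, p = 0.271041, fail to reject H0.


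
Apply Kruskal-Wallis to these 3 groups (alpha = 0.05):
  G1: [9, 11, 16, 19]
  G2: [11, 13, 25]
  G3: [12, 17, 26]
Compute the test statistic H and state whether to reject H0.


Step 1: Combine all N = 10 observations and assign midranks.
sorted (value, group, rank): (9,G1,1), (11,G1,2.5), (11,G2,2.5), (12,G3,4), (13,G2,5), (16,G1,6), (17,G3,7), (19,G1,8), (25,G2,9), (26,G3,10)
Step 2: Sum ranks within each group.
R_1 = 17.5 (n_1 = 4)
R_2 = 16.5 (n_2 = 3)
R_3 = 21 (n_3 = 3)
Step 3: H = 12/(N(N+1)) * sum(R_i^2/n_i) - 3(N+1)
     = 12/(10*11) * (17.5^2/4 + 16.5^2/3 + 21^2/3) - 3*11
     = 0.109091 * 314.312 - 33
     = 1.288636.
Step 4: Ties present; correction factor C = 1 - 6/(10^3 - 10) = 0.993939. Corrected H = 1.288636 / 0.993939 = 1.296494.
Step 5: Under H0, H ~ chi^2(2); p-value = 0.522962.
Step 6: alpha = 0.05. fail to reject H0.

H = 1.2965, df = 2, p = 0.522962, fail to reject H0.


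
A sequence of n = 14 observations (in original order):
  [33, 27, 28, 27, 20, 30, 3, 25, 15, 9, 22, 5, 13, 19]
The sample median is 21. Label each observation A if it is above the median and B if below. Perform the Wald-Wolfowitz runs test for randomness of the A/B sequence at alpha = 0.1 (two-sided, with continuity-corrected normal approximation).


Step 1: Compute median = 21; label A = above, B = below.
Labels in order: AAAABABABBABBB  (n_A = 7, n_B = 7)
Step 2: Count runs R = 8.
Step 3: Under H0 (random ordering), E[R] = 2*n_A*n_B/(n_A+n_B) + 1 = 2*7*7/14 + 1 = 8.0000.
        Var[R] = 2*n_A*n_B*(2*n_A*n_B - n_A - n_B) / ((n_A+n_B)^2 * (n_A+n_B-1)) = 8232/2548 = 3.2308.
        SD[R] = 1.7974.
Step 4: R = E[R], so z = 0 with no continuity correction.
Step 5: Two-sided p-value via normal approximation = 2*(1 - Phi(|z|)) = 1.000000.
Step 6: alpha = 0.1. fail to reject H0.

R = 8, z = 0.0000, p = 1.000000, fail to reject H0.


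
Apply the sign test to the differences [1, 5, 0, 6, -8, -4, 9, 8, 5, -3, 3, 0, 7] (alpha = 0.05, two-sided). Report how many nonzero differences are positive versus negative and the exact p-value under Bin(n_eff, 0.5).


Step 1: Discard zero differences. Original n = 13; n_eff = number of nonzero differences = 11.
Nonzero differences (with sign): +1, +5, +6, -8, -4, +9, +8, +5, -3, +3, +7
Step 2: Count signs: positive = 8, negative = 3.
Step 3: Under H0: P(positive) = 0.5, so the number of positives S ~ Bin(11, 0.5).
Step 4: Two-sided exact p-value = sum of Bin(11,0.5) probabilities at or below the observed probability = 0.226562.
Step 5: alpha = 0.05. fail to reject H0.

n_eff = 11, pos = 8, neg = 3, p = 0.226562, fail to reject H0.


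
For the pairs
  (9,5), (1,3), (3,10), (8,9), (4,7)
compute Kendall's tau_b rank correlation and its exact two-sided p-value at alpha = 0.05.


Step 1: Enumerate the 10 unordered pairs (i,j) with i<j and classify each by sign(x_j-x_i) * sign(y_j-y_i).
  (1,2):dx=-8,dy=-2->C; (1,3):dx=-6,dy=+5->D; (1,4):dx=-1,dy=+4->D; (1,5):dx=-5,dy=+2->D
  (2,3):dx=+2,dy=+7->C; (2,4):dx=+7,dy=+6->C; (2,5):dx=+3,dy=+4->C; (3,4):dx=+5,dy=-1->D
  (3,5):dx=+1,dy=-3->D; (4,5):dx=-4,dy=-2->C
Step 2: C = 5, D = 5, total pairs = 10.
Step 3: tau = (C - D)/(n(n-1)/2) = (5 - 5)/10 = 0.000000.
Step 4: Exact two-sided p-value (enumerate n! = 120 permutations of y under H0): p = 1.000000.
Step 5: alpha = 0.05. fail to reject H0.

tau_b = 0.0000 (C=5, D=5), p = 1.000000, fail to reject H0.


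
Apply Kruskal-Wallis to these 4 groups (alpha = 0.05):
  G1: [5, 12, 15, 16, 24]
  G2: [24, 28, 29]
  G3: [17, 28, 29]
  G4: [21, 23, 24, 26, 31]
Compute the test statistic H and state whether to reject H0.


Step 1: Combine all N = 16 observations and assign midranks.
sorted (value, group, rank): (5,G1,1), (12,G1,2), (15,G1,3), (16,G1,4), (17,G3,5), (21,G4,6), (23,G4,7), (24,G1,9), (24,G2,9), (24,G4,9), (26,G4,11), (28,G2,12.5), (28,G3,12.5), (29,G2,14.5), (29,G3,14.5), (31,G4,16)
Step 2: Sum ranks within each group.
R_1 = 19 (n_1 = 5)
R_2 = 36 (n_2 = 3)
R_3 = 32 (n_3 = 3)
R_4 = 49 (n_4 = 5)
Step 3: H = 12/(N(N+1)) * sum(R_i^2/n_i) - 3(N+1)
     = 12/(16*17) * (19^2/5 + 36^2/3 + 32^2/3 + 49^2/5) - 3*17
     = 0.044118 * 1325.73 - 51
     = 7.488235.
Step 4: Ties present; correction factor C = 1 - 36/(16^3 - 16) = 0.991176. Corrected H = 7.488235 / 0.991176 = 7.554896.
Step 5: Under H0, H ~ chi^2(3); p-value = 0.056165.
Step 6: alpha = 0.05. fail to reject H0.

H = 7.5549, df = 3, p = 0.056165, fail to reject H0.


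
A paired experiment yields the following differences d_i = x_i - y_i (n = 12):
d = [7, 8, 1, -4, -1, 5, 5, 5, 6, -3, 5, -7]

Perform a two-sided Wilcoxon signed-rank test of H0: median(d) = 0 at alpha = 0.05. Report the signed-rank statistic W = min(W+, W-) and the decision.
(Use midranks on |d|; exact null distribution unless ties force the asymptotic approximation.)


Step 1: Drop any zero differences (none here) and take |d_i|.
|d| = [7, 8, 1, 4, 1, 5, 5, 5, 6, 3, 5, 7]
Step 2: Midrank |d_i| (ties get averaged ranks).
ranks: |7|->10.5, |8|->12, |1|->1.5, |4|->4, |1|->1.5, |5|->6.5, |5|->6.5, |5|->6.5, |6|->9, |3|->3, |5|->6.5, |7|->10.5
Step 3: Attach original signs; sum ranks with positive sign and with negative sign.
W+ = 10.5 + 12 + 1.5 + 6.5 + 6.5 + 6.5 + 9 + 6.5 = 59
W- = 4 + 1.5 + 3 + 10.5 = 19
(Check: W+ + W- = 78 should equal n(n+1)/2 = 78.)
Step 4: Test statistic W = min(W+, W-) = 19.
Step 5: Ties in |d|, so use the tie-corrected normal approximation.
        E[W] = n(n+1)/4 = 12*13/4 = 39.
        Tie groups: |d|=1 (t=2), |d|=5 (t=4), |d|=7 (t=2); sum(t^3 - t) = 72.
        Var[W] = n(n+1)(2n+1)/24 - sum(t^3-t)/48 = 3900/24 - 72/48 = 161.
        z = (W - E[W]) / sqrt(Var[W]) = (19 - 39) / 12.6886 = -1.5762.
        Two-sided p = 2*Phi(z) = 0.114975.
Step 6: alpha = 0.05. fail to reject H0.

W+ = 59, W- = 19, W = min = 19, p = 0.114975, fail to reject H0.


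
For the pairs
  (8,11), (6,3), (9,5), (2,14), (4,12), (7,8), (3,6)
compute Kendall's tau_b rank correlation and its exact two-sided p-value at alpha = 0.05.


Step 1: Enumerate the 21 unordered pairs (i,j) with i<j and classify each by sign(x_j-x_i) * sign(y_j-y_i).
  (1,2):dx=-2,dy=-8->C; (1,3):dx=+1,dy=-6->D; (1,4):dx=-6,dy=+3->D; (1,5):dx=-4,dy=+1->D
  (1,6):dx=-1,dy=-3->C; (1,7):dx=-5,dy=-5->C; (2,3):dx=+3,dy=+2->C; (2,4):dx=-4,dy=+11->D
  (2,5):dx=-2,dy=+9->D; (2,6):dx=+1,dy=+5->C; (2,7):dx=-3,dy=+3->D; (3,4):dx=-7,dy=+9->D
  (3,5):dx=-5,dy=+7->D; (3,6):dx=-2,dy=+3->D; (3,7):dx=-6,dy=+1->D; (4,5):dx=+2,dy=-2->D
  (4,6):dx=+5,dy=-6->D; (4,7):dx=+1,dy=-8->D; (5,6):dx=+3,dy=-4->D; (5,7):dx=-1,dy=-6->C
  (6,7):dx=-4,dy=-2->C
Step 2: C = 7, D = 14, total pairs = 21.
Step 3: tau = (C - D)/(n(n-1)/2) = (7 - 14)/21 = -0.333333.
Step 4: Exact two-sided p-value (enumerate n! = 5040 permutations of y under H0): p = 0.381349.
Step 5: alpha = 0.05. fail to reject H0.

tau_b = -0.3333 (C=7, D=14), p = 0.381349, fail to reject H0.


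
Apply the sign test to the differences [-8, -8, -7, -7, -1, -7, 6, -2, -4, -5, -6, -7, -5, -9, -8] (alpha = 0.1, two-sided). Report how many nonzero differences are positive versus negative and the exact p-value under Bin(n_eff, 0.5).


Step 1: Discard zero differences. Original n = 15; n_eff = number of nonzero differences = 15.
Nonzero differences (with sign): -8, -8, -7, -7, -1, -7, +6, -2, -4, -5, -6, -7, -5, -9, -8
Step 2: Count signs: positive = 1, negative = 14.
Step 3: Under H0: P(positive) = 0.5, so the number of positives S ~ Bin(15, 0.5).
Step 4: Two-sided exact p-value = sum of Bin(15,0.5) probabilities at or below the observed probability = 0.000977.
Step 5: alpha = 0.1. reject H0.

n_eff = 15, pos = 1, neg = 14, p = 0.000977, reject H0.


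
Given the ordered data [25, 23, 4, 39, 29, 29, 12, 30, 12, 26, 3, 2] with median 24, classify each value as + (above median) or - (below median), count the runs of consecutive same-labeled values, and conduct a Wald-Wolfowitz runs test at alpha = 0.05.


Step 1: Compute median = 24; label A = above, B = below.
Labels in order: ABBAAABABABB  (n_A = 6, n_B = 6)
Step 2: Count runs R = 8.
Step 3: Under H0 (random ordering), E[R] = 2*n_A*n_B/(n_A+n_B) + 1 = 2*6*6/12 + 1 = 7.0000.
        Var[R] = 2*n_A*n_B*(2*n_A*n_B - n_A - n_B) / ((n_A+n_B)^2 * (n_A+n_B-1)) = 4320/1584 = 2.7273.
        SD[R] = 1.6514.
Step 4: Continuity-corrected z = (R - 0.5 - E[R]) / SD[R] = (8 - 0.5 - 7.0000) / 1.6514 = 0.3028.
Step 5: Two-sided p-value via normal approximation = 2*(1 - Phi(|z|)) = 0.762069.
Step 6: alpha = 0.05. fail to reject H0.

R = 8, z = 0.3028, p = 0.762069, fail to reject H0.


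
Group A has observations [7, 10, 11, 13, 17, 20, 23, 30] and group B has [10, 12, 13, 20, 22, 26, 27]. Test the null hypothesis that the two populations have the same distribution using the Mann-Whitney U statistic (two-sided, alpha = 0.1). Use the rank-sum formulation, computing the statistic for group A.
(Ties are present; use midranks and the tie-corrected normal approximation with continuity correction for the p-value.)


Step 1: Combine and sort all 15 observations; assign midranks.
sorted (value, group): (7,X), (10,X), (10,Y), (11,X), (12,Y), (13,X), (13,Y), (17,X), (20,X), (20,Y), (22,Y), (23,X), (26,Y), (27,Y), (30,X)
ranks: 7->1, 10->2.5, 10->2.5, 11->4, 12->5, 13->6.5, 13->6.5, 17->8, 20->9.5, 20->9.5, 22->11, 23->12, 26->13, 27->14, 30->15
Step 2: Rank sum for X: R1 = 1 + 2.5 + 4 + 6.5 + 8 + 9.5 + 12 + 15 = 58.5.
Step 3: U_X = R1 - n1(n1+1)/2 = 58.5 - 8*9/2 = 58.5 - 36 = 22.5.
       U_Y = n1*n2 - U_X = 56 - 22.5 = 33.5.
Step 4: Ties are present, so use the tie-corrected normal approximation (with continuity correction) for the p-value.
Step 5: p-value = 0.561784; compare to alpha = 0.1. fail to reject H0.

U_X = 22.5, p = 0.561784, fail to reject H0 at alpha = 0.1.


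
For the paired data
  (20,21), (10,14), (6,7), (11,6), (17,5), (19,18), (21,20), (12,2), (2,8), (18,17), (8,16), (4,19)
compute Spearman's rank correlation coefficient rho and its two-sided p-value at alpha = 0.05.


Step 1: Rank x and y separately (midranks; no ties here).
rank(x): 20->11, 10->5, 6->3, 11->6, 17->8, 19->10, 21->12, 12->7, 2->1, 18->9, 8->4, 4->2
rank(y): 21->12, 14->6, 7->4, 6->3, 5->2, 18->9, 20->11, 2->1, 8->5, 17->8, 16->7, 19->10
Step 2: d_i = R_x(i) - R_y(i); compute d_i^2.
  (11-12)^2=1, (5-6)^2=1, (3-4)^2=1, (6-3)^2=9, (8-2)^2=36, (10-9)^2=1, (12-11)^2=1, (7-1)^2=36, (1-5)^2=16, (9-8)^2=1, (4-7)^2=9, (2-10)^2=64
sum(d^2) = 176.
Step 3: rho = 1 - 6*176 / (12*(12^2 - 1)) = 1 - 1056/1716 = 0.384615.
Step 4: Under H0, t = rho * sqrt((n-2)/(1-rho^2)) = 1.3176 ~ t(10).
Step 5: Two-sided p-value from the t-distribution with 10 df = 0.217020.
Step 6: alpha = 0.05. fail to reject H0.

rho = 0.3846, p = 0.217020, fail to reject H0 at alpha = 0.05.


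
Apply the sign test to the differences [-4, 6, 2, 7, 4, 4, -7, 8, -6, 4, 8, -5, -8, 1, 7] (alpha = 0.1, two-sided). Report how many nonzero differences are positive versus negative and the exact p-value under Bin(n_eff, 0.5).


Step 1: Discard zero differences. Original n = 15; n_eff = number of nonzero differences = 15.
Nonzero differences (with sign): -4, +6, +2, +7, +4, +4, -7, +8, -6, +4, +8, -5, -8, +1, +7
Step 2: Count signs: positive = 10, negative = 5.
Step 3: Under H0: P(positive) = 0.5, so the number of positives S ~ Bin(15, 0.5).
Step 4: Two-sided exact p-value = sum of Bin(15,0.5) probabilities at or below the observed probability = 0.301758.
Step 5: alpha = 0.1. fail to reject H0.

n_eff = 15, pos = 10, neg = 5, p = 0.301758, fail to reject H0.


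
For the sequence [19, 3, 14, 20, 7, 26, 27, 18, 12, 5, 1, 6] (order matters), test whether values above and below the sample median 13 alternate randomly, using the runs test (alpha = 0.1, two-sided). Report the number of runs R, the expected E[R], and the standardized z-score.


Step 1: Compute median = 13; label A = above, B = below.
Labels in order: ABAABAAABBBB  (n_A = 6, n_B = 6)
Step 2: Count runs R = 6.
Step 3: Under H0 (random ordering), E[R] = 2*n_A*n_B/(n_A+n_B) + 1 = 2*6*6/12 + 1 = 7.0000.
        Var[R] = 2*n_A*n_B*(2*n_A*n_B - n_A - n_B) / ((n_A+n_B)^2 * (n_A+n_B-1)) = 4320/1584 = 2.7273.
        SD[R] = 1.6514.
Step 4: Continuity-corrected z = (R + 0.5 - E[R]) / SD[R] = (6 + 0.5 - 7.0000) / 1.6514 = -0.3028.
Step 5: Two-sided p-value via normal approximation = 2*(1 - Phi(|z|)) = 0.762069.
Step 6: alpha = 0.1. fail to reject H0.

R = 6, z = -0.3028, p = 0.762069, fail to reject H0.


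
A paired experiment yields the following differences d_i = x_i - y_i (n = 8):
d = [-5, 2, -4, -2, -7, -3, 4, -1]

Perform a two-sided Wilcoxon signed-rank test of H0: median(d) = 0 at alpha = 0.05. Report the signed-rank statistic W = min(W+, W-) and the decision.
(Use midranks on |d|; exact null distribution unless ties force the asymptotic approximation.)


Step 1: Drop any zero differences (none here) and take |d_i|.
|d| = [5, 2, 4, 2, 7, 3, 4, 1]
Step 2: Midrank |d_i| (ties get averaged ranks).
ranks: |5|->7, |2|->2.5, |4|->5.5, |2|->2.5, |7|->8, |3|->4, |4|->5.5, |1|->1
Step 3: Attach original signs; sum ranks with positive sign and with negative sign.
W+ = 2.5 + 5.5 = 8
W- = 7 + 5.5 + 2.5 + 8 + 4 + 1 = 28
(Check: W+ + W- = 36 should equal n(n+1)/2 = 36.)
Step 4: Test statistic W = min(W+, W-) = 8.
Step 5: Ties in |d|, so use the tie-corrected normal approximation.
        E[W] = n(n+1)/4 = 8*9/4 = 18.
        Tie groups: |d|=2 (t=2), |d|=4 (t=2); sum(t^3 - t) = 12.
        Var[W] = n(n+1)(2n+1)/24 - sum(t^3-t)/48 = 1224/24 - 12/48 = 50.75.
        z = (W - E[W]) / sqrt(Var[W]) = (8 - 18) / 7.1239 = -1.4037.
        Two-sided p = 2*Phi(z) = 0.160401.
Step 6: alpha = 0.05. fail to reject H0.

W+ = 8, W- = 28, W = min = 8, p = 0.160401, fail to reject H0.


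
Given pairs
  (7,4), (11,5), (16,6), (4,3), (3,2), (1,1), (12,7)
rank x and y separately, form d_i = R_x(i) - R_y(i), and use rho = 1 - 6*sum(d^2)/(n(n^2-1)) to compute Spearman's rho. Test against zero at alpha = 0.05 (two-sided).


Step 1: Rank x and y separately (midranks; no ties here).
rank(x): 7->4, 11->5, 16->7, 4->3, 3->2, 1->1, 12->6
rank(y): 4->4, 5->5, 6->6, 3->3, 2->2, 1->1, 7->7
Step 2: d_i = R_x(i) - R_y(i); compute d_i^2.
  (4-4)^2=0, (5-5)^2=0, (7-6)^2=1, (3-3)^2=0, (2-2)^2=0, (1-1)^2=0, (6-7)^2=1
sum(d^2) = 2.
Step 3: rho = 1 - 6*2 / (7*(7^2 - 1)) = 1 - 12/336 = 0.964286.
Step 4: Under H0, t = rho * sqrt((n-2)/(1-rho^2)) = 8.1408 ~ t(5).
Step 5: Two-sided p-value from the t-distribution with 5 df = 0.000454.
Step 6: alpha = 0.05. reject H0.

rho = 0.9643, p = 0.000454, reject H0 at alpha = 0.05.


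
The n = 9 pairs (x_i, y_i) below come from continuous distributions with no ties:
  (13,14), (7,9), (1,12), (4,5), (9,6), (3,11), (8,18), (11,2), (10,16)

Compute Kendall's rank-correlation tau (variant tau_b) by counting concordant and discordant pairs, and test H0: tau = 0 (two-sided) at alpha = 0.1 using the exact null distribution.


Step 1: Enumerate the 36 unordered pairs (i,j) with i<j and classify each by sign(x_j-x_i) * sign(y_j-y_i).
  (1,2):dx=-6,dy=-5->C; (1,3):dx=-12,dy=-2->C; (1,4):dx=-9,dy=-9->C; (1,5):dx=-4,dy=-8->C
  (1,6):dx=-10,dy=-3->C; (1,7):dx=-5,dy=+4->D; (1,8):dx=-2,dy=-12->C; (1,9):dx=-3,dy=+2->D
  (2,3):dx=-6,dy=+3->D; (2,4):dx=-3,dy=-4->C; (2,5):dx=+2,dy=-3->D; (2,6):dx=-4,dy=+2->D
  (2,7):dx=+1,dy=+9->C; (2,8):dx=+4,dy=-7->D; (2,9):dx=+3,dy=+7->C; (3,4):dx=+3,dy=-7->D
  (3,5):dx=+8,dy=-6->D; (3,6):dx=+2,dy=-1->D; (3,7):dx=+7,dy=+6->C; (3,8):dx=+10,dy=-10->D
  (3,9):dx=+9,dy=+4->C; (4,5):dx=+5,dy=+1->C; (4,6):dx=-1,dy=+6->D; (4,7):dx=+4,dy=+13->C
  (4,8):dx=+7,dy=-3->D; (4,9):dx=+6,dy=+11->C; (5,6):dx=-6,dy=+5->D; (5,7):dx=-1,dy=+12->D
  (5,8):dx=+2,dy=-4->D; (5,9):dx=+1,dy=+10->C; (6,7):dx=+5,dy=+7->C; (6,8):dx=+8,dy=-9->D
  (6,9):dx=+7,dy=+5->C; (7,8):dx=+3,dy=-16->D; (7,9):dx=+2,dy=-2->D; (8,9):dx=-1,dy=+14->D
Step 2: C = 17, D = 19, total pairs = 36.
Step 3: tau = (C - D)/(n(n-1)/2) = (17 - 19)/36 = -0.055556.
Step 4: Exact two-sided p-value (enumerate n! = 362880 permutations of y under H0): p = 0.919455.
Step 5: alpha = 0.1. fail to reject H0.

tau_b = -0.0556 (C=17, D=19), p = 0.919455, fail to reject H0.


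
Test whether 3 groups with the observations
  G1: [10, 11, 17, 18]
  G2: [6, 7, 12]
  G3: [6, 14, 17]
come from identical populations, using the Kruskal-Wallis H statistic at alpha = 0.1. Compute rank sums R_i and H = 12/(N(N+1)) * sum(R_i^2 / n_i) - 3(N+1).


Step 1: Combine all N = 10 observations and assign midranks.
sorted (value, group, rank): (6,G2,1.5), (6,G3,1.5), (7,G2,3), (10,G1,4), (11,G1,5), (12,G2,6), (14,G3,7), (17,G1,8.5), (17,G3,8.5), (18,G1,10)
Step 2: Sum ranks within each group.
R_1 = 27.5 (n_1 = 4)
R_2 = 10.5 (n_2 = 3)
R_3 = 17 (n_3 = 3)
Step 3: H = 12/(N(N+1)) * sum(R_i^2/n_i) - 3(N+1)
     = 12/(10*11) * (27.5^2/4 + 10.5^2/3 + 17^2/3) - 3*11
     = 0.109091 * 322.146 - 33
     = 2.143182.
Step 4: Ties present; correction factor C = 1 - 12/(10^3 - 10) = 0.987879. Corrected H = 2.143182 / 0.987879 = 2.169479.
Step 5: Under H0, H ~ chi^2(2); p-value = 0.337990.
Step 6: alpha = 0.1. fail to reject H0.

H = 2.1695, df = 2, p = 0.337990, fail to reject H0.


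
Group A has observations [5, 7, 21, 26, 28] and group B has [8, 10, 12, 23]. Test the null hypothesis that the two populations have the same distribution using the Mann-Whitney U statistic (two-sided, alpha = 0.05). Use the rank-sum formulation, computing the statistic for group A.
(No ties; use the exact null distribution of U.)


Step 1: Combine and sort all 9 observations; assign midranks.
sorted (value, group): (5,X), (7,X), (8,Y), (10,Y), (12,Y), (21,X), (23,Y), (26,X), (28,X)
ranks: 5->1, 7->2, 8->3, 10->4, 12->5, 21->6, 23->7, 26->8, 28->9
Step 2: Rank sum for X: R1 = 1 + 2 + 6 + 8 + 9 = 26.
Step 3: U_X = R1 - n1(n1+1)/2 = 26 - 5*6/2 = 26 - 15 = 11.
       U_Y = n1*n2 - U_X = 20 - 11 = 9.
Step 4: No ties, so the exact null distribution of U (based on enumerating the C(9,5) = 126 equally likely rank assignments) gives the two-sided p-value.
Step 5: p-value = 0.904762; compare to alpha = 0.05. fail to reject H0.

U_X = 11, p = 0.904762, fail to reject H0 at alpha = 0.05.


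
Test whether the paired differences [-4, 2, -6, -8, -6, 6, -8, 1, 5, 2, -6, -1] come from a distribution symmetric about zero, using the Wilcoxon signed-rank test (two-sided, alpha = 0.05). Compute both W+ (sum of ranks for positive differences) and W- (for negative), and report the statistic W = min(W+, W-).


Step 1: Drop any zero differences (none here) and take |d_i|.
|d| = [4, 2, 6, 8, 6, 6, 8, 1, 5, 2, 6, 1]
Step 2: Midrank |d_i| (ties get averaged ranks).
ranks: |4|->5, |2|->3.5, |6|->8.5, |8|->11.5, |6|->8.5, |6|->8.5, |8|->11.5, |1|->1.5, |5|->6, |2|->3.5, |6|->8.5, |1|->1.5
Step 3: Attach original signs; sum ranks with positive sign and with negative sign.
W+ = 3.5 + 8.5 + 1.5 + 6 + 3.5 = 23
W- = 5 + 8.5 + 11.5 + 8.5 + 11.5 + 8.5 + 1.5 = 55
(Check: W+ + W- = 78 should equal n(n+1)/2 = 78.)
Step 4: Test statistic W = min(W+, W-) = 23.
Step 5: Ties in |d|, so use the tie-corrected normal approximation.
        E[W] = n(n+1)/4 = 12*13/4 = 39.
        Tie groups: |d|=1 (t=2), |d|=2 (t=2), |d|=6 (t=4), |d|=8 (t=2); sum(t^3 - t) = 78.
        Var[W] = n(n+1)(2n+1)/24 - sum(t^3-t)/48 = 3900/24 - 78/48 = 160.875.
        z = (W - E[W]) / sqrt(Var[W]) = (23 - 39) / 12.6837 = -1.2615.
        Two-sided p = 2*Phi(z) = 0.207141.
Step 6: alpha = 0.05. fail to reject H0.

W+ = 23, W- = 55, W = min = 23, p = 0.207141, fail to reject H0.


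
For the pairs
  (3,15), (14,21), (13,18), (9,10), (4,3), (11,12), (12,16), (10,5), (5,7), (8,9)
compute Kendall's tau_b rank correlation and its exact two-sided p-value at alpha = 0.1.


Step 1: Enumerate the 45 unordered pairs (i,j) with i<j and classify each by sign(x_j-x_i) * sign(y_j-y_i).
  (1,2):dx=+11,dy=+6->C; (1,3):dx=+10,dy=+3->C; (1,4):dx=+6,dy=-5->D; (1,5):dx=+1,dy=-12->D
  (1,6):dx=+8,dy=-3->D; (1,7):dx=+9,dy=+1->C; (1,8):dx=+7,dy=-10->D; (1,9):dx=+2,dy=-8->D
  (1,10):dx=+5,dy=-6->D; (2,3):dx=-1,dy=-3->C; (2,4):dx=-5,dy=-11->C; (2,5):dx=-10,dy=-18->C
  (2,6):dx=-3,dy=-9->C; (2,7):dx=-2,dy=-5->C; (2,8):dx=-4,dy=-16->C; (2,9):dx=-9,dy=-14->C
  (2,10):dx=-6,dy=-12->C; (3,4):dx=-4,dy=-8->C; (3,5):dx=-9,dy=-15->C; (3,6):dx=-2,dy=-6->C
  (3,7):dx=-1,dy=-2->C; (3,8):dx=-3,dy=-13->C; (3,9):dx=-8,dy=-11->C; (3,10):dx=-5,dy=-9->C
  (4,5):dx=-5,dy=-7->C; (4,6):dx=+2,dy=+2->C; (4,7):dx=+3,dy=+6->C; (4,8):dx=+1,dy=-5->D
  (4,9):dx=-4,dy=-3->C; (4,10):dx=-1,dy=-1->C; (5,6):dx=+7,dy=+9->C; (5,7):dx=+8,dy=+13->C
  (5,8):dx=+6,dy=+2->C; (5,9):dx=+1,dy=+4->C; (5,10):dx=+4,dy=+6->C; (6,7):dx=+1,dy=+4->C
  (6,8):dx=-1,dy=-7->C; (6,9):dx=-6,dy=-5->C; (6,10):dx=-3,dy=-3->C; (7,8):dx=-2,dy=-11->C
  (7,9):dx=-7,dy=-9->C; (7,10):dx=-4,dy=-7->C; (8,9):dx=-5,dy=+2->D; (8,10):dx=-2,dy=+4->D
  (9,10):dx=+3,dy=+2->C
Step 2: C = 36, D = 9, total pairs = 45.
Step 3: tau = (C - D)/(n(n-1)/2) = (36 - 9)/45 = 0.600000.
Step 4: Exact two-sided p-value (enumerate n! = 3628800 permutations of y under H0): p = 0.016666.
Step 5: alpha = 0.1. reject H0.

tau_b = 0.6000 (C=36, D=9), p = 0.016666, reject H0.


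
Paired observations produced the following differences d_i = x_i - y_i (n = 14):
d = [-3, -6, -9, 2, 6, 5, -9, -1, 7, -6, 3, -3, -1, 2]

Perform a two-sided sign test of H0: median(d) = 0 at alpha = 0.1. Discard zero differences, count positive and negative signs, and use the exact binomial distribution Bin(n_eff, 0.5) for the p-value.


Step 1: Discard zero differences. Original n = 14; n_eff = number of nonzero differences = 14.
Nonzero differences (with sign): -3, -6, -9, +2, +6, +5, -9, -1, +7, -6, +3, -3, -1, +2
Step 2: Count signs: positive = 6, negative = 8.
Step 3: Under H0: P(positive) = 0.5, so the number of positives S ~ Bin(14, 0.5).
Step 4: Two-sided exact p-value = sum of Bin(14,0.5) probabilities at or below the observed probability = 0.790527.
Step 5: alpha = 0.1. fail to reject H0.

n_eff = 14, pos = 6, neg = 8, p = 0.790527, fail to reject H0.


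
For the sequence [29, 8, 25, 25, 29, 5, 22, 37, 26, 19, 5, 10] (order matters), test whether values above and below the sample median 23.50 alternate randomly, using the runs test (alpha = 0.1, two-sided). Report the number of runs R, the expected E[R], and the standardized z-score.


Step 1: Compute median = 23.50; label A = above, B = below.
Labels in order: ABAAABBAABBB  (n_A = 6, n_B = 6)
Step 2: Count runs R = 6.
Step 3: Under H0 (random ordering), E[R] = 2*n_A*n_B/(n_A+n_B) + 1 = 2*6*6/12 + 1 = 7.0000.
        Var[R] = 2*n_A*n_B*(2*n_A*n_B - n_A - n_B) / ((n_A+n_B)^2 * (n_A+n_B-1)) = 4320/1584 = 2.7273.
        SD[R] = 1.6514.
Step 4: Continuity-corrected z = (R + 0.5 - E[R]) / SD[R] = (6 + 0.5 - 7.0000) / 1.6514 = -0.3028.
Step 5: Two-sided p-value via normal approximation = 2*(1 - Phi(|z|)) = 0.762069.
Step 6: alpha = 0.1. fail to reject H0.

R = 6, z = -0.3028, p = 0.762069, fail to reject H0.


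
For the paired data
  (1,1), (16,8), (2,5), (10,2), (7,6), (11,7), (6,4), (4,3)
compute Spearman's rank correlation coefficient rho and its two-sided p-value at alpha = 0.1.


Step 1: Rank x and y separately (midranks; no ties here).
rank(x): 1->1, 16->8, 2->2, 10->6, 7->5, 11->7, 6->4, 4->3
rank(y): 1->1, 8->8, 5->5, 2->2, 6->6, 7->7, 4->4, 3->3
Step 2: d_i = R_x(i) - R_y(i); compute d_i^2.
  (1-1)^2=0, (8-8)^2=0, (2-5)^2=9, (6-2)^2=16, (5-6)^2=1, (7-7)^2=0, (4-4)^2=0, (3-3)^2=0
sum(d^2) = 26.
Step 3: rho = 1 - 6*26 / (8*(8^2 - 1)) = 1 - 156/504 = 0.690476.
Step 4: Under H0, t = rho * sqrt((n-2)/(1-rho^2)) = 2.3382 ~ t(6).
Step 5: Two-sided p-value from the t-distribution with 6 df = 0.057990.
Step 6: alpha = 0.1. reject H0.

rho = 0.6905, p = 0.057990, reject H0 at alpha = 0.1.


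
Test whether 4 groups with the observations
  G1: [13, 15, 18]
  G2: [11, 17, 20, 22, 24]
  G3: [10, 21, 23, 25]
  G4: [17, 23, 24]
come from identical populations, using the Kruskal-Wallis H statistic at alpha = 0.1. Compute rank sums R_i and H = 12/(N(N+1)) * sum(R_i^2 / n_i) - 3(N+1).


Step 1: Combine all N = 15 observations and assign midranks.
sorted (value, group, rank): (10,G3,1), (11,G2,2), (13,G1,3), (15,G1,4), (17,G2,5.5), (17,G4,5.5), (18,G1,7), (20,G2,8), (21,G3,9), (22,G2,10), (23,G3,11.5), (23,G4,11.5), (24,G2,13.5), (24,G4,13.5), (25,G3,15)
Step 2: Sum ranks within each group.
R_1 = 14 (n_1 = 3)
R_2 = 39 (n_2 = 5)
R_3 = 36.5 (n_3 = 4)
R_4 = 30.5 (n_4 = 3)
Step 3: H = 12/(N(N+1)) * sum(R_i^2/n_i) - 3(N+1)
     = 12/(15*16) * (14^2/3 + 39^2/5 + 36.5^2/4 + 30.5^2/3) - 3*16
     = 0.050000 * 1012.68 - 48
     = 2.633958.
Step 4: Ties present; correction factor C = 1 - 18/(15^3 - 15) = 0.994643. Corrected H = 2.633958 / 0.994643 = 2.648145.
Step 5: Under H0, H ~ chi^2(3); p-value = 0.449112.
Step 6: alpha = 0.1. fail to reject H0.

H = 2.6481, df = 3, p = 0.449112, fail to reject H0.


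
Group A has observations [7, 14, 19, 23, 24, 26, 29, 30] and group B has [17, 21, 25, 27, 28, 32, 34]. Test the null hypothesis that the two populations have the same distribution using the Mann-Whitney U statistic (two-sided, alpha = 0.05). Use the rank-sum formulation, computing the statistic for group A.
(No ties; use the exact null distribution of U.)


Step 1: Combine and sort all 15 observations; assign midranks.
sorted (value, group): (7,X), (14,X), (17,Y), (19,X), (21,Y), (23,X), (24,X), (25,Y), (26,X), (27,Y), (28,Y), (29,X), (30,X), (32,Y), (34,Y)
ranks: 7->1, 14->2, 17->3, 19->4, 21->5, 23->6, 24->7, 25->8, 26->9, 27->10, 28->11, 29->12, 30->13, 32->14, 34->15
Step 2: Rank sum for X: R1 = 1 + 2 + 4 + 6 + 7 + 9 + 12 + 13 = 54.
Step 3: U_X = R1 - n1(n1+1)/2 = 54 - 8*9/2 = 54 - 36 = 18.
       U_Y = n1*n2 - U_X = 56 - 18 = 38.
Step 4: No ties, so the exact null distribution of U (based on enumerating the C(15,8) = 6435 equally likely rank assignments) gives the two-sided p-value.
Step 5: p-value = 0.280963; compare to alpha = 0.05. fail to reject H0.

U_X = 18, p = 0.280963, fail to reject H0 at alpha = 0.05.


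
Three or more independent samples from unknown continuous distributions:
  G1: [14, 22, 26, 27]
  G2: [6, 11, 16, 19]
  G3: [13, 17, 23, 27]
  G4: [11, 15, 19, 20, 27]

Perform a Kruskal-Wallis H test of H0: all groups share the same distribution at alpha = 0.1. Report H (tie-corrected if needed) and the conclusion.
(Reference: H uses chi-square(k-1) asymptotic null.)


Step 1: Combine all N = 17 observations and assign midranks.
sorted (value, group, rank): (6,G2,1), (11,G2,2.5), (11,G4,2.5), (13,G3,4), (14,G1,5), (15,G4,6), (16,G2,7), (17,G3,8), (19,G2,9.5), (19,G4,9.5), (20,G4,11), (22,G1,12), (23,G3,13), (26,G1,14), (27,G1,16), (27,G3,16), (27,G4,16)
Step 2: Sum ranks within each group.
R_1 = 47 (n_1 = 4)
R_2 = 20 (n_2 = 4)
R_3 = 41 (n_3 = 4)
R_4 = 45 (n_4 = 5)
Step 3: H = 12/(N(N+1)) * sum(R_i^2/n_i) - 3(N+1)
     = 12/(17*18) * (47^2/4 + 20^2/4 + 41^2/4 + 45^2/5) - 3*18
     = 0.039216 * 1477.5 - 54
     = 3.941176.
Step 4: Ties present; correction factor C = 1 - 36/(17^3 - 17) = 0.992647. Corrected H = 3.941176 / 0.992647 = 3.970370.
Step 5: Under H0, H ~ chi^2(3); p-value = 0.264681.
Step 6: alpha = 0.1. fail to reject H0.

H = 3.9704, df = 3, p = 0.264681, fail to reject H0.


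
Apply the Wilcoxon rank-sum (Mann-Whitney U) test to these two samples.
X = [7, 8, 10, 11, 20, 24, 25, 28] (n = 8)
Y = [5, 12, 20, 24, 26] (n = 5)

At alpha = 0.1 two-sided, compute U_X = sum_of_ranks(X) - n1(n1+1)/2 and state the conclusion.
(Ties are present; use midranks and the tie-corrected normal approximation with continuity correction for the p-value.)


Step 1: Combine and sort all 13 observations; assign midranks.
sorted (value, group): (5,Y), (7,X), (8,X), (10,X), (11,X), (12,Y), (20,X), (20,Y), (24,X), (24,Y), (25,X), (26,Y), (28,X)
ranks: 5->1, 7->2, 8->3, 10->4, 11->5, 12->6, 20->7.5, 20->7.5, 24->9.5, 24->9.5, 25->11, 26->12, 28->13
Step 2: Rank sum for X: R1 = 2 + 3 + 4 + 5 + 7.5 + 9.5 + 11 + 13 = 55.
Step 3: U_X = R1 - n1(n1+1)/2 = 55 - 8*9/2 = 55 - 36 = 19.
       U_Y = n1*n2 - U_X = 40 - 19 = 21.
Step 4: Ties are present, so use the tie-corrected normal approximation (with continuity correction) for the p-value.
Step 5: p-value = 0.941492; compare to alpha = 0.1. fail to reject H0.

U_X = 19, p = 0.941492, fail to reject H0 at alpha = 0.1.


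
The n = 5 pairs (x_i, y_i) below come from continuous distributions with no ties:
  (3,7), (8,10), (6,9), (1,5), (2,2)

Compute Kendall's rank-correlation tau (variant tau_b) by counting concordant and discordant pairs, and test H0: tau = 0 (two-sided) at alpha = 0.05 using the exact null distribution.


Step 1: Enumerate the 10 unordered pairs (i,j) with i<j and classify each by sign(x_j-x_i) * sign(y_j-y_i).
  (1,2):dx=+5,dy=+3->C; (1,3):dx=+3,dy=+2->C; (1,4):dx=-2,dy=-2->C; (1,5):dx=-1,dy=-5->C
  (2,3):dx=-2,dy=-1->C; (2,4):dx=-7,dy=-5->C; (2,5):dx=-6,dy=-8->C; (3,4):dx=-5,dy=-4->C
  (3,5):dx=-4,dy=-7->C; (4,5):dx=+1,dy=-3->D
Step 2: C = 9, D = 1, total pairs = 10.
Step 3: tau = (C - D)/(n(n-1)/2) = (9 - 1)/10 = 0.800000.
Step 4: Exact two-sided p-value (enumerate n! = 120 permutations of y under H0): p = 0.083333.
Step 5: alpha = 0.05. fail to reject H0.

tau_b = 0.8000 (C=9, D=1), p = 0.083333, fail to reject H0.


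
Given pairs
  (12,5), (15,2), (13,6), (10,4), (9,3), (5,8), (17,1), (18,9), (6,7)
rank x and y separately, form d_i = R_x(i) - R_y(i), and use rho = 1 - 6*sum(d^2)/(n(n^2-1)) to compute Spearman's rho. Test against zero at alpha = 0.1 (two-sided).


Step 1: Rank x and y separately (midranks; no ties here).
rank(x): 12->5, 15->7, 13->6, 10->4, 9->3, 5->1, 17->8, 18->9, 6->2
rank(y): 5->5, 2->2, 6->6, 4->4, 3->3, 8->8, 1->1, 9->9, 7->7
Step 2: d_i = R_x(i) - R_y(i); compute d_i^2.
  (5-5)^2=0, (7-2)^2=25, (6-6)^2=0, (4-4)^2=0, (3-3)^2=0, (1-8)^2=49, (8-1)^2=49, (9-9)^2=0, (2-7)^2=25
sum(d^2) = 148.
Step 3: rho = 1 - 6*148 / (9*(9^2 - 1)) = 1 - 888/720 = -0.233333.
Step 4: Under H0, t = rho * sqrt((n-2)/(1-rho^2)) = -0.6349 ~ t(7).
Step 5: Two-sided p-value from the t-distribution with 7 df = 0.545699.
Step 6: alpha = 0.1. fail to reject H0.

rho = -0.2333, p = 0.545699, fail to reject H0 at alpha = 0.1.


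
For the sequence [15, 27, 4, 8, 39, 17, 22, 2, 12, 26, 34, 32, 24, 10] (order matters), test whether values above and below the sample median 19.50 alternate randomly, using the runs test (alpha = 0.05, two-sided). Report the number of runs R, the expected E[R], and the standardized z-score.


Step 1: Compute median = 19.50; label A = above, B = below.
Labels in order: BABBABABBAAAAB  (n_A = 7, n_B = 7)
Step 2: Count runs R = 9.
Step 3: Under H0 (random ordering), E[R] = 2*n_A*n_B/(n_A+n_B) + 1 = 2*7*7/14 + 1 = 8.0000.
        Var[R] = 2*n_A*n_B*(2*n_A*n_B - n_A - n_B) / ((n_A+n_B)^2 * (n_A+n_B-1)) = 8232/2548 = 3.2308.
        SD[R] = 1.7974.
Step 4: Continuity-corrected z = (R - 0.5 - E[R]) / SD[R] = (9 - 0.5 - 8.0000) / 1.7974 = 0.2782.
Step 5: Two-sided p-value via normal approximation = 2*(1 - Phi(|z|)) = 0.780879.
Step 6: alpha = 0.05. fail to reject H0.

R = 9, z = 0.2782, p = 0.780879, fail to reject H0.


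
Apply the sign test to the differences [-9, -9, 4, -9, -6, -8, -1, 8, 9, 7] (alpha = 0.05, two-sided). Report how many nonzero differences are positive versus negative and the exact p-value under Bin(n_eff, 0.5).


Step 1: Discard zero differences. Original n = 10; n_eff = number of nonzero differences = 10.
Nonzero differences (with sign): -9, -9, +4, -9, -6, -8, -1, +8, +9, +7
Step 2: Count signs: positive = 4, negative = 6.
Step 3: Under H0: P(positive) = 0.5, so the number of positives S ~ Bin(10, 0.5).
Step 4: Two-sided exact p-value = sum of Bin(10,0.5) probabilities at or below the observed probability = 0.753906.
Step 5: alpha = 0.05. fail to reject H0.

n_eff = 10, pos = 4, neg = 6, p = 0.753906, fail to reject H0.


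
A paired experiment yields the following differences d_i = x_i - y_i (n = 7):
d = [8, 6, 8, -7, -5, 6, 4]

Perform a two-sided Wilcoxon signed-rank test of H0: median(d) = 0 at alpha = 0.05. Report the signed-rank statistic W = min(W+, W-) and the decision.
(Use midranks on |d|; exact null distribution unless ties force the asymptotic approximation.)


Step 1: Drop any zero differences (none here) and take |d_i|.
|d| = [8, 6, 8, 7, 5, 6, 4]
Step 2: Midrank |d_i| (ties get averaged ranks).
ranks: |8|->6.5, |6|->3.5, |8|->6.5, |7|->5, |5|->2, |6|->3.5, |4|->1
Step 3: Attach original signs; sum ranks with positive sign and with negative sign.
W+ = 6.5 + 3.5 + 6.5 + 3.5 + 1 = 21
W- = 5 + 2 = 7
(Check: W+ + W- = 28 should equal n(n+1)/2 = 28.)
Step 4: Test statistic W = min(W+, W-) = 7.
Step 5: Ties in |d|, so use the tie-corrected normal approximation.
        E[W] = n(n+1)/4 = 7*8/4 = 14.
        Tie groups: |d|=6 (t=2), |d|=8 (t=2); sum(t^3 - t) = 12.
        Var[W] = n(n+1)(2n+1)/24 - sum(t^3-t)/48 = 840/24 - 12/48 = 34.75.
        z = (W - E[W]) / sqrt(Var[W]) = (7 - 14) / 5.8949 = -1.1875.
        Two-sided p = 2*Phi(z) = 0.235044.
Step 6: alpha = 0.05. fail to reject H0.

W+ = 21, W- = 7, W = min = 7, p = 0.235044, fail to reject H0.


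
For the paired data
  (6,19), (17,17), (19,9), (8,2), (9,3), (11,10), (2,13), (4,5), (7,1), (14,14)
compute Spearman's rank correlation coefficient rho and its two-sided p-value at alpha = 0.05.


Step 1: Rank x and y separately (midranks; no ties here).
rank(x): 6->3, 17->9, 19->10, 8->5, 9->6, 11->7, 2->1, 4->2, 7->4, 14->8
rank(y): 19->10, 17->9, 9->5, 2->2, 3->3, 10->6, 13->7, 5->4, 1->1, 14->8
Step 2: d_i = R_x(i) - R_y(i); compute d_i^2.
  (3-10)^2=49, (9-9)^2=0, (10-5)^2=25, (5-2)^2=9, (6-3)^2=9, (7-6)^2=1, (1-7)^2=36, (2-4)^2=4, (4-1)^2=9, (8-8)^2=0
sum(d^2) = 142.
Step 3: rho = 1 - 6*142 / (10*(10^2 - 1)) = 1 - 852/990 = 0.139394.
Step 4: Under H0, t = rho * sqrt((n-2)/(1-rho^2)) = 0.3982 ~ t(8).
Step 5: Two-sided p-value from the t-distribution with 8 df = 0.700932.
Step 6: alpha = 0.05. fail to reject H0.

rho = 0.1394, p = 0.700932, fail to reject H0 at alpha = 0.05.


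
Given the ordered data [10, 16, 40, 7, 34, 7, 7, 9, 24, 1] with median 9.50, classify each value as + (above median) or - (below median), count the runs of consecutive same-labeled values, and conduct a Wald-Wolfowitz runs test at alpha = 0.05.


Step 1: Compute median = 9.50; label A = above, B = below.
Labels in order: AAABABBBAB  (n_A = 5, n_B = 5)
Step 2: Count runs R = 6.
Step 3: Under H0 (random ordering), E[R] = 2*n_A*n_B/(n_A+n_B) + 1 = 2*5*5/10 + 1 = 6.0000.
        Var[R] = 2*n_A*n_B*(2*n_A*n_B - n_A - n_B) / ((n_A+n_B)^2 * (n_A+n_B-1)) = 2000/900 = 2.2222.
        SD[R] = 1.4907.
Step 4: R = E[R], so z = 0 with no continuity correction.
Step 5: Two-sided p-value via normal approximation = 2*(1 - Phi(|z|)) = 1.000000.
Step 6: alpha = 0.05. fail to reject H0.

R = 6, z = 0.0000, p = 1.000000, fail to reject H0.


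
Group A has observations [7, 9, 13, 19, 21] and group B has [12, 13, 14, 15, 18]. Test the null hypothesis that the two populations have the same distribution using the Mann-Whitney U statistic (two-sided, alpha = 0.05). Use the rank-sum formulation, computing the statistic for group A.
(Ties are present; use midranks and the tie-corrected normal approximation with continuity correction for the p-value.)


Step 1: Combine and sort all 10 observations; assign midranks.
sorted (value, group): (7,X), (9,X), (12,Y), (13,X), (13,Y), (14,Y), (15,Y), (18,Y), (19,X), (21,X)
ranks: 7->1, 9->2, 12->3, 13->4.5, 13->4.5, 14->6, 15->7, 18->8, 19->9, 21->10
Step 2: Rank sum for X: R1 = 1 + 2 + 4.5 + 9 + 10 = 26.5.
Step 3: U_X = R1 - n1(n1+1)/2 = 26.5 - 5*6/2 = 26.5 - 15 = 11.5.
       U_Y = n1*n2 - U_X = 25 - 11.5 = 13.5.
Step 4: Ties are present, so use the tie-corrected normal approximation (with continuity correction) for the p-value.
Step 5: p-value = 0.916563; compare to alpha = 0.05. fail to reject H0.

U_X = 11.5, p = 0.916563, fail to reject H0 at alpha = 0.05.


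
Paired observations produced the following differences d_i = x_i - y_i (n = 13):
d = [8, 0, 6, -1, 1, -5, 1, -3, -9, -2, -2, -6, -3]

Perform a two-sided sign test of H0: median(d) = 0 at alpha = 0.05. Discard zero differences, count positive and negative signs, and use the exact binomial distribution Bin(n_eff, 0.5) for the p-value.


Step 1: Discard zero differences. Original n = 13; n_eff = number of nonzero differences = 12.
Nonzero differences (with sign): +8, +6, -1, +1, -5, +1, -3, -9, -2, -2, -6, -3
Step 2: Count signs: positive = 4, negative = 8.
Step 3: Under H0: P(positive) = 0.5, so the number of positives S ~ Bin(12, 0.5).
Step 4: Two-sided exact p-value = sum of Bin(12,0.5) probabilities at or below the observed probability = 0.387695.
Step 5: alpha = 0.05. fail to reject H0.

n_eff = 12, pos = 4, neg = 8, p = 0.387695, fail to reject H0.


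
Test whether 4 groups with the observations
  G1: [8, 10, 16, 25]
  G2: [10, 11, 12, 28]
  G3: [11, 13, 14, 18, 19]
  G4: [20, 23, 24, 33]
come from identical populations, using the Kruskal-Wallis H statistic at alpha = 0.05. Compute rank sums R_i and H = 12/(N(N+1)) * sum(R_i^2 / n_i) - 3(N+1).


Step 1: Combine all N = 17 observations and assign midranks.
sorted (value, group, rank): (8,G1,1), (10,G1,2.5), (10,G2,2.5), (11,G2,4.5), (11,G3,4.5), (12,G2,6), (13,G3,7), (14,G3,8), (16,G1,9), (18,G3,10), (19,G3,11), (20,G4,12), (23,G4,13), (24,G4,14), (25,G1,15), (28,G2,16), (33,G4,17)
Step 2: Sum ranks within each group.
R_1 = 27.5 (n_1 = 4)
R_2 = 29 (n_2 = 4)
R_3 = 40.5 (n_3 = 5)
R_4 = 56 (n_4 = 4)
Step 3: H = 12/(N(N+1)) * sum(R_i^2/n_i) - 3(N+1)
     = 12/(17*18) * (27.5^2/4 + 29^2/4 + 40.5^2/5 + 56^2/4) - 3*18
     = 0.039216 * 1511.36 - 54
     = 5.269118.
Step 4: Ties present; correction factor C = 1 - 12/(17^3 - 17) = 0.997549. Corrected H = 5.269118 / 0.997549 = 5.282064.
Step 5: Under H0, H ~ chi^2(3); p-value = 0.152270.
Step 6: alpha = 0.05. fail to reject H0.

H = 5.2821, df = 3, p = 0.152270, fail to reject H0.
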